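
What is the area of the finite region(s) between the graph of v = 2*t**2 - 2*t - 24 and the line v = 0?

The curve meets the t-axis where 2*t**2 - 2*t - 24 = 0, i.e. 2*(t - 4)*(t + 3) = 0, at t = -3, 4.
On [-3, 4] the curve lies below the axis; ∫[-3,4] (2*t**2 - 2*t - 24) dt = -343/3, giving area 343/3.

343/3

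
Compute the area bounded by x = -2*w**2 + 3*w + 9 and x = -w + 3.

64/3

Both boundary curves give x as a function of w, so integrate with respect to w. Setting them equal: -2*w**2 + 4*w + 6 = 0, i.e. -2*(w - 3)*(w + 1) = 0, so they meet at w = -1, 3.
For w in [-1, 3], x = -2*w**2 + 3*w + 9 is on the right; area = ∫[-1,3] (-2*w**2 + 4*w + 6) dw = 64/3.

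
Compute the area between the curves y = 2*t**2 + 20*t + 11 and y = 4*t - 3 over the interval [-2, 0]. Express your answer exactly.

The difference (2*t**2 + 20*t + 11) - (4*t - 3) = 2*t**2 + 16*t + 14 changes sign at t = -1 inside [-2, 0], so split the integral there.
∫[-2,-1] (2*t**2 + 16*t + 14) dt = -16/3; the area of that piece is 16/3.
∫[-1,0] (2*t**2 + 16*t + 14) dt = 20/3.
Total area = 16/3 + 20/3 = 12.

12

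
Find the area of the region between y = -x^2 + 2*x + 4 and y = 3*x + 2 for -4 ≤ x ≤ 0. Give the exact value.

The difference (-x^2 + 2*x + 4) - (3*x + 2) = -x^2 - x + 2 changes sign at x = -2 inside [-4, 0], so split the integral there.
∫[-4,-2] (-x^2 - x + 2) dx = -26/3; the area of that piece is 26/3.
∫[-2,0] (-x^2 - x + 2) dx = 10/3.
Total area = 26/3 + 10/3 = 12.

12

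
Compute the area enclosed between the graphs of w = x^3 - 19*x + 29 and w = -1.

517/2

Set the curves equal: x^3 - 19*x + 29 = -1, so x^3 - 19*x + 30 = 0, which factors as (x - 3)*(x - 2)*(x + 5) = 0. The curves meet at x = -5, 2, 3.
On [-5, 2], w = x^3 - 19*x + 29 is on top; that piece has area ∫[-5,2] (x^3 - 19*x + 30) dx = 1029/4.
On [2, 3], w = -1 is on top; that piece has area ∫[2,3] (-(x^3 - 19*x + 30)) dx = 5/4.
Total enclosed area = 1029/4 + 5/4 = 517/2.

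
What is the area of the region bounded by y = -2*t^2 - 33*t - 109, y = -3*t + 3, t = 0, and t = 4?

On [0, 4], (-2*t^2 - 33*t - 109) - (-3*t + 3) = -2*t^2 - 30*t - 112 is ≤ 0 throughout, so the area is a single integral of |-2*t^2 - 30*t - 112|.
∫[0,4] (-2*t^2 - 30*t - 112) dt = -2192/3; the area of that piece is 2192/3.

2192/3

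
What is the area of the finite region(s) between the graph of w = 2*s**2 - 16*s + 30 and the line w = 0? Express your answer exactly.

8/3

The curve meets the s-axis where 2*s**2 - 16*s + 30 = 0, i.e. 2*(s - 5)*(s - 3) = 0, at s = 3, 5.
On [3, 5] the curve lies below the axis; ∫[3,5] (2*s**2 - 16*s + 30) ds = -8/3, giving area 8/3.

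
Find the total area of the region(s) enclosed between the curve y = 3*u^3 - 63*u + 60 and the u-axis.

2997/4

The curve meets the u-axis where 3*u^3 - 63*u + 60 = 0, i.e. 3*(u - 4)*(u - 1)*(u + 5) = 0, at u = -5, 1, 4.
On [-5, 1] the curve lies above the axis; ∫[-5,1] (3*u^3 - 63*u + 60) du = 648, giving area 648.
On [1, 4] the curve lies below the axis; ∫[1,4] (3*u^3 - 63*u + 60) du = -405/4, giving area 405/4.
Total area = 648 + 405/4 = 2997/4.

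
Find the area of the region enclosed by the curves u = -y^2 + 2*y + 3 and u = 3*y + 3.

Both boundary curves give u as a function of y, so integrate with respect to y. Setting them equal: -y^2 - y = 0, i.e. -y*(y + 1) = 0, so they meet at y = -1, 0.
For y in [-1, 0], u = -y^2 + 2*y + 3 is on the right; area = ∫[-1,0] (-y^2 - y) dy = 1/6.

1/6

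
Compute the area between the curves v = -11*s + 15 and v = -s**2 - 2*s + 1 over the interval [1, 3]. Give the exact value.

The difference (-11*s + 15) - (-s**2 - 2*s + 1) = s**2 - 9*s + 14 changes sign at s = 2 inside [1, 3], so split the integral there.
∫[1,2] (s**2 - 9*s + 14) ds = 17/6.
∫[2,3] (s**2 - 9*s + 14) ds = -13/6; the area of that piece is 13/6.
Total area = 17/6 + 13/6 = 5.

5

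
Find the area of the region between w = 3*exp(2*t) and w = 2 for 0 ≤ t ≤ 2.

-11/2 + 3*exp(4)/2

On [0, 2], (3*exp(2*t)) - (2) = 3*exp(2*t) - 2 is ≥ 0 throughout, so the area is a single integral of |3*exp(2*t) - 2|.
∫[0,2] (3*exp(2*t) - 2) dt = -11/2 + 3*exp(4)/2.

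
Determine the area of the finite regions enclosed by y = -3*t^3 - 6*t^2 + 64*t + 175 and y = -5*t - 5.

Set the curves equal: -3*t^3 - 6*t^2 + 64*t + 175 = -5*t - 5, so -3*t^3 - 6*t^2 + 69*t + 180 = 0, which factors as -3*(t - 5)*(t + 3)*(t + 4) = 0. The curves meet at t = -4, -3, 5.
On [-4, -3], y = -5*t - 5 is on top; that piece has area ∫[-4,-3] (-(-3*t^3 - 6*t^2 + 69*t + 180)) dt = 17/4.
On [-3, 5], y = -3*t^3 - 6*t^2 + 64*t + 175 is on top; that piece has area ∫[-3,5] (-3*t^3 - 6*t^2 + 69*t + 180) dt = 1280.
Total enclosed area = 17/4 + 1280 = 5137/4.

5137/4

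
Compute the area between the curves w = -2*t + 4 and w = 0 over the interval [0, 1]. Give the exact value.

On [0, 1], (-2*t + 4) - (0) = -2*t + 4 is ≥ 0 throughout, so the area is a single integral of |-2*t + 4|.
∫[0,1] (-2*t + 4) dt = 3.

3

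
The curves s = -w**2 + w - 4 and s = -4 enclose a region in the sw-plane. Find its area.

1/6

Both boundary curves give s as a function of w, so integrate with respect to w. Setting them equal: -w**2 + w = 0, i.e. -w*(w - 1) = 0, so they meet at w = 0, 1.
For w in [0, 1], s = -w**2 + w - 4 is on the right; area = ∫[0,1] (-w**2 + w) dw = 1/6.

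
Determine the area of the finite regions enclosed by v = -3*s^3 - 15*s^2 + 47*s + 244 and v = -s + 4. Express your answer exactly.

Set the curves equal: -3*s^3 - 15*s^2 + 47*s + 244 = -s + 4, so -3*s^3 - 15*s^2 + 48*s + 240 = 0, which factors as -3*(s - 4)*(s + 4)*(s + 5) = 0. The curves meet at s = -5, -4, 4.
On [-5, -4], v = -s + 4 is on top; that piece has area ∫[-5,-4] (-(-3*s^3 - 15*s^2 + 48*s + 240)) ds = 17/4.
On [-4, 4], v = -3*s^3 - 15*s^2 + 47*s + 244 is on top; that piece has area ∫[-4,4] (-3*s^3 - 15*s^2 + 48*s + 240) ds = 1280.
Total enclosed area = 17/4 + 1280 = 5137/4.

5137/4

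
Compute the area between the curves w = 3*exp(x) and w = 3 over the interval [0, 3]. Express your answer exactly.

-12 + 3*exp(3)

On [0, 3], (3*exp(x)) - (3) = 3*exp(x) - 3 is ≥ 0 throughout, so the area is a single integral of |3*exp(x) - 3|.
∫[0,3] (3*exp(x) - 3) dx = -12 + 3*exp(3).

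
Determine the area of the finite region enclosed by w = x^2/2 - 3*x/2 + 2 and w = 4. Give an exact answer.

Set the curves equal: x^2/2 - 3*x/2 + 2 = 4, so x^2/2 - 3*x/2 - 2 = 0, which factors as (x - 4)*(x + 1)/2 = 0. The curves meet at x = -1, 4.
On [-1, 4], w = 4 is on top; that piece has area ∫[-1,4] (-(x^2/2 - 3*x/2 - 2)) dx = 125/12.

125/12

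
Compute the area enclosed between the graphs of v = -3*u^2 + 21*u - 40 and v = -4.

1/2

Set the curves equal: -3*u^2 + 21*u - 40 = -4, so -3*u^2 + 21*u - 36 = 0, which factors as -3*(u - 4)*(u - 3) = 0. The curves meet at u = 3, 4.
On [3, 4], v = -3*u^2 + 21*u - 40 is on top; that piece has area ∫[3,4] (-3*u^2 + 21*u - 36) du = 1/2.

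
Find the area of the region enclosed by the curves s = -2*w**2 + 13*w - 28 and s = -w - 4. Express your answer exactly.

Both boundary curves give s as a function of w, so integrate with respect to w. Setting them equal: -2*w**2 + 14*w - 24 = 0, i.e. -2*(w - 4)*(w - 3) = 0, so they meet at w = 3, 4.
For w in [3, 4], s = -2*w**2 + 13*w - 28 is on the right; area = ∫[3,4] (-2*w**2 + 14*w - 24) dw = 1/3.

1/3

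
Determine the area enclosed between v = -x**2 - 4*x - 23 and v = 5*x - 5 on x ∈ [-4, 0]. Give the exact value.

The difference (-x**2 - 4*x - 23) - (5*x - 5) = -x**2 - 9*x - 18 changes sign at x = -3 inside [-4, 0], so split the integral there.
∫[-4,-3] (-x**2 - 9*x - 18) dx = 7/6.
∫[-3,0] (-x**2 - 9*x - 18) dx = -45/2; the area of that piece is 45/2.
Total area = 7/6 + 45/2 = 71/3.

71/3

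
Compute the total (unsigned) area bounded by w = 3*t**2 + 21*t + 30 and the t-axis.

The curve meets the t-axis where 3*t**2 + 21*t + 30 = 0, i.e. 3*(t + 2)*(t + 5) = 0, at t = -5, -2.
On [-5, -2] the curve lies below the axis; ∫[-5,-2] (3*t**2 + 21*t + 30) dt = -27/2, giving area 27/2.

27/2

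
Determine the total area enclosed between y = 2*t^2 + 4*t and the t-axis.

8/3

The curve meets the t-axis where 2*t^2 + 4*t = 0, i.e. 2*t*(t + 2) = 0, at t = -2, 0.
On [-2, 0] the curve lies below the axis; ∫[-2,0] (2*t^2 + 4*t) dt = -8/3, giving area 8/3.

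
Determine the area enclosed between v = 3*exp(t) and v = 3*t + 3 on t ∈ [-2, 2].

-12 - 3*exp(-2) + 3*exp(2)

On [-2, 2], (3*exp(t)) - (3*t + 3) = -3*t + 3*exp(t) - 3 is ≥ 0 throughout, so the area is a single integral of |-3*t + 3*exp(t) - 3|.
∫[-2,2] (-3*t + 3*exp(t) - 3) dt = -12 - 3*exp(-2) + 3*exp(2).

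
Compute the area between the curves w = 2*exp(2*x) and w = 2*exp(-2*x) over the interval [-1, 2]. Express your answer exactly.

-4 + exp(-4) + exp(-2) + exp(2) + exp(4)

The difference (2*exp(2*x)) - (2*exp(-2*x)) = 2*exp(2*x) - 2*exp(-2*x) changes sign at x = 0 inside [-1, 2], so split the integral there.
∫[-1,0] (2*exp(2*x) - 2*exp(-2*x)) dx = -exp(2) - exp(-2) + 2; the area of that piece is -2 + exp(-2) + exp(2).
∫[0,2] (2*exp(2*x) - 2*exp(-2*x)) dx = -2 + exp(-4) + exp(4).
Total area = (-2 + exp(-2) + exp(2)) + (-2 + exp(-4) + exp(4)) = -4 + exp(-4) + exp(-2) + exp(2) + exp(4).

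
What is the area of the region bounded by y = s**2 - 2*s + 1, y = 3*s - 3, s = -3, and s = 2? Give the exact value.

93/2

The difference (s**2 - 2*s + 1) - (3*s - 3) = s**2 - 5*s + 4 changes sign at s = 1 inside [-3, 2], so split the integral there.
∫[-3,1] (s**2 - 5*s + 4) ds = 136/3.
∫[1,2] (s**2 - 5*s + 4) ds = -7/6; the area of that piece is 7/6.
Total area = 136/3 + 7/6 = 93/2.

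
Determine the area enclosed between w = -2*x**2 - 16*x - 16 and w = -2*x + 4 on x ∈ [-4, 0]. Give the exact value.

The difference (-2*x**2 - 16*x - 16) - (-2*x + 4) = -2*x**2 - 14*x - 20 changes sign at x = -2 inside [-4, 0], so split the integral there.
∫[-4,-2] (-2*x**2 - 14*x - 20) dx = 20/3.
∫[-2,0] (-2*x**2 - 14*x - 20) dx = -52/3; the area of that piece is 52/3.
Total area = 20/3 + 52/3 = 24.

24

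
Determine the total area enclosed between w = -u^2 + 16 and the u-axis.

The curve meets the u-axis where -u^2 + 16 = 0, i.e. -(u - 4)*(u + 4) = 0, at u = -4, 4.
On [-4, 4] the curve lies above the axis; ∫[-4,4] (-u^2 + 16) du = 256/3, giving area 256/3.

256/3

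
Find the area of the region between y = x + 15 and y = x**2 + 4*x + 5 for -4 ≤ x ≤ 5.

189/2

The difference (x + 15) - (x**2 + 4*x + 5) = -x**2 - 3*x + 10 changes sign at x = 2 inside [-4, 5], so split the integral there.
∫[-4,2] (-x**2 - 3*x + 10) dx = 54.
∫[2,5] (-x**2 - 3*x + 10) dx = -81/2; the area of that piece is 81/2.
Total area = 54 + 81/2 = 189/2.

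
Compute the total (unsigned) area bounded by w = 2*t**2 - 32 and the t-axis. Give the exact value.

The curve meets the t-axis where 2*t**2 - 32 = 0, i.e. 2*(t - 4)*(t + 4) = 0, at t = -4, 4.
On [-4, 4] the curve lies below the axis; ∫[-4,4] (2*t**2 - 32) dt = -512/3, giving area 512/3.

512/3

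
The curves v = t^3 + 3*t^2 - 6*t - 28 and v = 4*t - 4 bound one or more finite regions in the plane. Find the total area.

407/4

Set the curves equal: t^3 + 3*t^2 - 6*t - 28 = 4*t - 4, so t^3 + 3*t^2 - 10*t - 24 = 0, which factors as (t - 3)*(t + 2)*(t + 4) = 0. The curves meet at t = -4, -2, 3.
On [-4, -2], v = t^3 + 3*t^2 - 6*t - 28 is on top; that piece has area ∫[-4,-2] (t^3 + 3*t^2 - 10*t - 24) dt = 8.
On [-2, 3], v = 4*t - 4 is on top; that piece has area ∫[-2,3] (-(t^3 + 3*t^2 - 10*t - 24)) dt = 375/4.
Total enclosed area = 8 + 375/4 = 407/4.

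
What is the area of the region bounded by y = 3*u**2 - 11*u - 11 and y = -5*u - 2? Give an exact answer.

Set the curves equal: 3*u**2 - 11*u - 11 = -5*u - 2, so 3*u**2 - 6*u - 9 = 0, which factors as 3*(u - 3)*(u + 1) = 0. The curves meet at u = -1, 3.
On [-1, 3], y = -5*u - 2 is on top; that piece has area ∫[-1,3] (-(3*u**2 - 6*u - 9)) du = 32.

32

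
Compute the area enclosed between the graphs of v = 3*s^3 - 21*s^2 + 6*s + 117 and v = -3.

1741/4

Set the curves equal: 3*s^3 - 21*s^2 + 6*s + 117 = -3, so 3*s^3 - 21*s^2 + 6*s + 120 = 0, which factors as 3*(s - 5)*(s - 4)*(s + 2) = 0. The curves meet at s = -2, 4, 5.
On [-2, 4], v = 3*s^3 - 21*s^2 + 6*s + 117 is on top; that piece has area ∫[-2,4] (3*s^3 - 21*s^2 + 6*s + 120) ds = 432.
On [4, 5], v = -3 is on top; that piece has area ∫[4,5] (-(3*s^3 - 21*s^2 + 6*s + 120)) ds = 13/4.
Total enclosed area = 432 + 13/4 = 1741/4.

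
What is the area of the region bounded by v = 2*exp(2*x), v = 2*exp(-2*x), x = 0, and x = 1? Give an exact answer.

-2 + exp(-2) + exp(2)

On [0, 1], (2*exp(2*x)) - (2*exp(-2*x)) = 2*exp(2*x) - 2*exp(-2*x) is ≥ 0 throughout, so the area is a single integral of |2*exp(2*x) - 2*exp(-2*x)|.
∫[0,1] (2*exp(2*x) - 2*exp(-2*x)) dx = -2 + exp(-2) + exp(2).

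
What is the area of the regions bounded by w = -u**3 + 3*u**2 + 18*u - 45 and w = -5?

999/4

Set the curves equal: -u**3 + 3*u**2 + 18*u - 45 = -5, so -u**3 + 3*u**2 + 18*u - 40 = 0, which factors as -(u - 5)*(u - 2)*(u + 4) = 0. The curves meet at u = -4, 2, 5.
On [-4, 2], w = -5 is on top; that piece has area ∫[-4,2] (-(-u**3 + 3*u**2 + 18*u - 40)) du = 216.
On [2, 5], w = -u**3 + 3*u**2 + 18*u - 45 is on top; that piece has area ∫[2,5] (-u**3 + 3*u**2 + 18*u - 40) du = 135/4.
Total enclosed area = 216 + 135/4 = 999/4.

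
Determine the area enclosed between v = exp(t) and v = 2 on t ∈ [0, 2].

The difference (exp(t)) - (2) = exp(t) - 2 changes sign at t = log(2) inside [0, 2], so split the integral there.
∫[0,log(2)] (exp(t) - 2) dt = 1 - log(4); the area of that piece is -1 + log(4).
∫[log(2),2] (exp(t) - 2) dt = -6 + 2*log(2) + exp(2).
Total area = (-1 + log(4)) + (-6 + 2*log(2) + exp(2)) = -7 + 4*log(2) + exp(2).

-7 + 4*log(2) + exp(2)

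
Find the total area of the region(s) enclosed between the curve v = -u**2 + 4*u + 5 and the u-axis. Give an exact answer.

36

The curve meets the u-axis where -u**2 + 4*u + 5 = 0, i.e. -(u - 5)*(u + 1) = 0, at u = -1, 5.
On [-1, 5] the curve lies above the axis; ∫[-1,5] (-u**2 + 4*u + 5) du = 36, giving area 36.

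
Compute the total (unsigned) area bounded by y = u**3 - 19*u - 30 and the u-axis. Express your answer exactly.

517/2

The curve meets the u-axis where u**3 - 19*u - 30 = 0, i.e. (u - 5)*(u + 2)*(u + 3) = 0, at u = -3, -2, 5.
On [-3, -2] the curve lies above the axis; ∫[-3,-2] (u**3 - 19*u - 30) du = 5/4, giving area 5/4.
On [-2, 5] the curve lies below the axis; ∫[-2,5] (u**3 - 19*u - 30) du = -1029/4, giving area 1029/4.
Total area = 5/4 + 1029/4 = 517/2.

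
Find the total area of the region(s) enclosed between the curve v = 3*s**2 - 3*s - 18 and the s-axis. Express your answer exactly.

125/2

The curve meets the s-axis where 3*s**2 - 3*s - 18 = 0, i.e. 3*(s - 3)*(s + 2) = 0, at s = -2, 3.
On [-2, 3] the curve lies below the axis; ∫[-2,3] (3*s**2 - 3*s - 18) ds = -125/2, giving area 125/2.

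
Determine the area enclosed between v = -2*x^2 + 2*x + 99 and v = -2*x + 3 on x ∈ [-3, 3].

On [-3, 3], (-2*x^2 + 2*x + 99) - (-2*x + 3) = -2*x^2 + 4*x + 96 is ≥ 0 throughout, so the area is a single integral of |-2*x^2 + 4*x + 96|.
∫[-3,3] (-2*x^2 + 4*x + 96) dx = 540.

540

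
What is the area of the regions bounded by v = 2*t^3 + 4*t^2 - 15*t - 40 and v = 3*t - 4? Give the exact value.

Set the curves equal: 2*t^3 + 4*t^2 - 15*t - 40 = 3*t - 4, so 2*t^3 + 4*t^2 - 18*t - 36 = 0, which factors as 2*(t - 3)*(t + 2)*(t + 3) = 0. The curves meet at t = -3, -2, 3.
On [-3, -2], v = 2*t^3 + 4*t^2 - 15*t - 40 is on top; that piece has area ∫[-3,-2] (2*t^3 + 4*t^2 - 18*t - 36) dt = 11/6.
On [-2, 3], v = 3*t - 4 is on top; that piece has area ∫[-2,3] (-(2*t^3 + 4*t^2 - 18*t - 36)) dt = 875/6.
Total enclosed area = 11/6 + 875/6 = 443/3.

443/3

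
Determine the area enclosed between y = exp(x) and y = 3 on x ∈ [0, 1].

On [0, 1], (exp(x)) - (3) = exp(x) - 3 is ≤ 0 throughout, so the area is a single integral of |exp(x) - 3|.
∫[0,1] (exp(x) - 3) dx = -4 + exp(1); the area of that piece is 4 - exp(1).

4 - exp(1)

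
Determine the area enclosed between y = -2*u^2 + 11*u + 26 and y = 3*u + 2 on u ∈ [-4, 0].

The difference (-2*u^2 + 11*u + 26) - (3*u + 2) = -2*u^2 + 8*u + 24 changes sign at u = -2 inside [-4, 0], so split the integral there.
∫[-4,-2] (-2*u^2 + 8*u + 24) du = -112/3; the area of that piece is 112/3.
∫[-2,0] (-2*u^2 + 8*u + 24) du = 80/3.
Total area = 112/3 + 80/3 = 64.

64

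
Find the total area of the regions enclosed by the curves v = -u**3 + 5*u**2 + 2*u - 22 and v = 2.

Set the curves equal: -u**3 + 5*u**2 + 2*u - 22 = 2, so -u**3 + 5*u**2 + 2*u - 24 = 0, which factors as -(u - 4)*(u - 3)*(u + 2) = 0. The curves meet at u = -2, 3, 4.
On [-2, 3], v = 2 is on top; that piece has area ∫[-2,3] (-(-u**3 + 5*u**2 + 2*u - 24)) du = 875/12.
On [3, 4], v = -u**3 + 5*u**2 + 2*u - 22 is on top; that piece has area ∫[3,4] (-u**3 + 5*u**2 + 2*u - 24) du = 11/12.
Total enclosed area = 875/12 + 11/12 = 443/6.

443/6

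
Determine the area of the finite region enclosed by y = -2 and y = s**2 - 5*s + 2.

9/2

Set the curves equal: -2 = s**2 - 5*s + 2, so -s**2 + 5*s - 4 = 0, which factors as -(s - 4)*(s - 1) = 0. The curves meet at s = 1, 4.
On [1, 4], y = -2 is on top; that piece has area ∫[1,4] (-s**2 + 5*s - 4) ds = 9/2.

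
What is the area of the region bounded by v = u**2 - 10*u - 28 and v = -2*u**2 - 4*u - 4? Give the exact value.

Set the curves equal: u**2 - 10*u - 28 = -2*u**2 - 4*u - 4, so 3*u**2 - 6*u - 24 = 0, which factors as 3*(u - 4)*(u + 2) = 0. The curves meet at u = -2, 4.
On [-2, 4], v = -2*u**2 - 4*u - 4 is on top; that piece has area ∫[-2,4] (-(3*u**2 - 6*u - 24)) du = 108.

108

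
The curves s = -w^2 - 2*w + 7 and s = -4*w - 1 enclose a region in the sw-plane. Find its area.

36

Both boundary curves give s as a function of w, so integrate with respect to w. Setting them equal: -w^2 + 2*w + 8 = 0, i.e. -(w - 4)*(w + 2) = 0, so they meet at w = -2, 4.
For w in [-2, 4], s = -w^2 - 2*w + 7 is on the right; area = ∫[-2,4] (-w^2 + 2*w + 8) dw = 36.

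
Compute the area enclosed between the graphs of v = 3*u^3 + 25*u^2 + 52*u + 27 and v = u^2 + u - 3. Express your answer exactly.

Set the curves equal: 3*u^3 + 25*u^2 + 52*u + 27 = u^2 + u - 3, so 3*u^3 + 24*u^2 + 51*u + 30 = 0, which factors as 3*(u + 1)*(u + 2)*(u + 5) = 0. The curves meet at u = -5, -2, -1.
On [-5, -2], v = 3*u^3 + 25*u^2 + 52*u + 27 is on top; that piece has area ∫[-5,-2] (3*u^3 + 24*u^2 + 51*u + 30) du = 135/4.
On [-2, -1], v = u^2 + u - 3 is on top; that piece has area ∫[-2,-1] (-(3*u^3 + 24*u^2 + 51*u + 30)) du = 7/4.
Total enclosed area = 135/4 + 7/4 = 71/2.

71/2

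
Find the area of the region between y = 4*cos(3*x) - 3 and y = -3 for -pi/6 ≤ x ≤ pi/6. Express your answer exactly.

8/3

On [-pi/6, pi/6], (4*cos(3*x) - 3) - (-3) = 4*cos(3*x) is ≥ 0 throughout, so the area is a single integral of |4*cos(3*x)|.
∫[-pi/6,pi/6] (4*cos(3*x)) dx = 8/3.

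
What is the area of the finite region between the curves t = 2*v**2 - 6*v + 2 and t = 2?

9

Both boundary curves give t as a function of v, so integrate with respect to v. Setting them equal: 2*v**2 - 6*v = 0, i.e. 2*v*(v - 3) = 0, so they meet at v = 0, 3.
For v in [0, 3], t = 2*v**2 - 6*v + 2 is on the left; area = ∫[0,3] (-(2*v**2 - 6*v)) dv = 9.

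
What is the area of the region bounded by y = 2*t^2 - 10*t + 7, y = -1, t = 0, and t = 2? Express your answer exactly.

The difference (2*t^2 - 10*t + 7) - (-1) = 2*t^2 - 10*t + 8 changes sign at t = 1 inside [0, 2], so split the integral there.
∫[0,1] (2*t^2 - 10*t + 8) dt = 11/3.
∫[1,2] (2*t^2 - 10*t + 8) dt = -7/3; the area of that piece is 7/3.
Total area = 11/3 + 7/3 = 6.

6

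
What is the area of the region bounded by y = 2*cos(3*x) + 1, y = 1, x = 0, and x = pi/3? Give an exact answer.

The difference (2*cos(3*x) + 1) - (1) = 2*cos(3*x) changes sign at x = pi/6 inside [0, pi/3], so split the integral there.
∫[0,pi/6] (2*cos(3*x)) dx = 2/3.
∫[pi/6,pi/3] (2*cos(3*x)) dx = -2/3; the area of that piece is 2/3.
Total area = 2/3 + 2/3 = 4/3.

4/3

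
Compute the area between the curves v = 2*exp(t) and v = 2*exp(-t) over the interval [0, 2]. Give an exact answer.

-4 + 2*exp(-2) + 2*exp(2)

On [0, 2], (2*exp(t)) - (2*exp(-t)) = 2*exp(t) - 2*exp(-t) is ≥ 0 throughout, so the area is a single integral of |2*exp(t) - 2*exp(-t)|.
∫[0,2] (2*exp(t) - 2*exp(-t)) dt = -4 + 2*exp(-2) + 2*exp(2).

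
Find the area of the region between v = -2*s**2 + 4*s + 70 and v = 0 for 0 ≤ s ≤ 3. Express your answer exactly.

On [0, 3], (-2*s**2 + 4*s + 70) - (0) = -2*s**2 + 4*s + 70 is ≥ 0 throughout, so the area is a single integral of |-2*s**2 + 4*s + 70|.
∫[0,3] (-2*s**2 + 4*s + 70) ds = 210.

210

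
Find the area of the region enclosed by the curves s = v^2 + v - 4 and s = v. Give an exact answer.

32/3

Both boundary curves give s as a function of v, so integrate with respect to v. Setting them equal: v^2 - 4 = 0, i.e. (v - 2)*(v + 2) = 0, so they meet at v = -2, 2.
For v in [-2, 2], s = v^2 + v - 4 is on the left; area = ∫[-2,2] (-(v^2 - 4)) dv = 32/3.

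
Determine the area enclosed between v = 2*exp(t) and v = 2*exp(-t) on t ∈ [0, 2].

-4 + 2*exp(-2) + 2*exp(2)

On [0, 2], (2*exp(t)) - (2*exp(-t)) = 2*exp(t) - 2*exp(-t) is ≥ 0 throughout, so the area is a single integral of |2*exp(t) - 2*exp(-t)|.
∫[0,2] (2*exp(t) - 2*exp(-t)) dt = -4 + 2*exp(-2) + 2*exp(2).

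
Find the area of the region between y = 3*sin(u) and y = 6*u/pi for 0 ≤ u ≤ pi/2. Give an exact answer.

On [0, pi/2], (3*sin(u)) - (6*u/pi) = -6*u/pi + 3*sin(u) is ≥ 0 throughout, so the area is a single integral of |-6*u/pi + 3*sin(u)|.
∫[0,pi/2] (-6*u/pi + 3*sin(u)) du = 3 - 3*pi/4.

3 - 3*pi/4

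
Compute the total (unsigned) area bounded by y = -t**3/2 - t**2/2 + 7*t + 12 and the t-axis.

The curve meets the t-axis where -t**3/2 - t**2/2 + 7*t + 12 = 0, i.e. -(t - 4)*(t + 2)*(t + 3)/2 = 0, at t = -3, -2, 4.
On [-3, -2] the curve lies below the axis; ∫[-3,-2] (-t**3/2 - t**2/2 + 7*t + 12) dt = -13/24, giving area 13/24.
On [-2, 4] the curve lies above the axis; ∫[-2,4] (-t**3/2 - t**2/2 + 7*t + 12) dt = 72, giving area 72.
Total area = 13/24 + 72 = 1741/24.

1741/24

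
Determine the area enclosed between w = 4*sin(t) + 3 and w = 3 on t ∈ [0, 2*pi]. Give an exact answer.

16

The difference (4*sin(t) + 3) - (3) = 4*sin(t) changes sign at t = pi inside [0, 2*pi], so split the integral there.
∫[0,pi] (4*sin(t)) dt = 8.
∫[pi,2*pi] (4*sin(t)) dt = -8; the area of that piece is 8.
Total area = 8 + 8 = 16.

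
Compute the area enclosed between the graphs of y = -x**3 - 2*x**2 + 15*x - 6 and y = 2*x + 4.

Set the curves equal: -x**3 - 2*x**2 + 15*x - 6 = 2*x + 4, so -x**3 - 2*x**2 + 13*x - 10 = 0, which factors as -(x - 2)*(x - 1)*(x + 5) = 0. The curves meet at x = -5, 1, 2.
On [-5, 1], y = 2*x + 4 is on top; that piece has area ∫[-5,1] (-(-x**3 - 2*x**2 + 13*x - 10)) dx = 144.
On [1, 2], y = -x**3 - 2*x**2 + 15*x - 6 is on top; that piece has area ∫[1,2] (-x**3 - 2*x**2 + 13*x - 10) dx = 13/12.
Total enclosed area = 144 + 13/12 = 1741/12.

1741/12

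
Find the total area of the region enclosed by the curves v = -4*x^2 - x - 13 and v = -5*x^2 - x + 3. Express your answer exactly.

256/3

Set the curves equal: -4*x^2 - x - 13 = -5*x^2 - x + 3, so x^2 - 16 = 0, which factors as (x - 4)*(x + 4) = 0. The curves meet at x = -4, 4.
On [-4, 4], v = -5*x^2 - x + 3 is on top; that piece has area ∫[-4,4] (-(x^2 - 16)) dx = 256/3.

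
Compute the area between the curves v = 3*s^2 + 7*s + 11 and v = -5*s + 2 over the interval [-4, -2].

The difference (3*s^2 + 7*s + 11) - (-5*s + 2) = 3*s^2 + 12*s + 9 changes sign at s = -3 inside [-4, -2], so split the integral there.
∫[-4,-3] (3*s^2 + 12*s + 9) ds = 4.
∫[-3,-2] (3*s^2 + 12*s + 9) ds = -2; the area of that piece is 2.
Total area = 4 + 2 = 6.

6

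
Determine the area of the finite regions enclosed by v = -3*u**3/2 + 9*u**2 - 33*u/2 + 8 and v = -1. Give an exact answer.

Set the curves equal: -3*u**3/2 + 9*u**2 - 33*u/2 + 8 = -1, so -3*u**3/2 + 9*u**2 - 33*u/2 + 9 = 0, which factors as -3*(u - 3)*(u - 2)*(u - 1)/2 = 0. The curves meet at u = 1, 2, 3.
On [1, 2], v = -1 is on top; that piece has area ∫[1,2] (-(-3*u**3/2 + 9*u**2 - 33*u/2 + 9)) du = 3/8.
On [2, 3], v = -3*u**3/2 + 9*u**2 - 33*u/2 + 8 is on top; that piece has area ∫[2,3] (-3*u**3/2 + 9*u**2 - 33*u/2 + 9) du = 3/8.
Total enclosed area = 3/8 + 3/8 = 3/4.

3/4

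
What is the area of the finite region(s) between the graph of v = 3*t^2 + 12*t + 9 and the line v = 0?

The curve meets the t-axis where 3*t^2 + 12*t + 9 = 0, i.e. 3*(t + 1)*(t + 3) = 0, at t = -3, -1.
On [-3, -1] the curve lies below the axis; ∫[-3,-1] (3*t^2 + 12*t + 9) dt = -4, giving area 4.

4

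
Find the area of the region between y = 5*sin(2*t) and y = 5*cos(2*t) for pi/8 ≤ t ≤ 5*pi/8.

On [pi/8, 5*pi/8], (5*sin(2*t)) - (5*cos(2*t)) = 5*sin(2*t) - 5*cos(2*t) is ≥ 0 throughout, so the area is a single integral of |5*sin(2*t) - 5*cos(2*t)|.
∫[pi/8,5*pi/8] (5*sin(2*t) - 5*cos(2*t)) dt = 5*sqrt(2).

5*sqrt(2)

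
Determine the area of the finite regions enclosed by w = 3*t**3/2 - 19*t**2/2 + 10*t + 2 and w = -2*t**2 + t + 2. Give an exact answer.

Set the curves equal: 3*t**3/2 - 19*t**2/2 + 10*t + 2 = -2*t**2 + t + 2, so 3*t**3/2 - 15*t**2/2 + 9*t = 0, which factors as 3*t*(t - 3)*(t - 2)/2 = 0. The curves meet at t = 0, 2, 3.
On [0, 2], w = 3*t**3/2 - 19*t**2/2 + 10*t + 2 is on top; that piece has area ∫[0,2] (3*t**3/2 - 15*t**2/2 + 9*t) dt = 4.
On [2, 3], w = -2*t**2 + t + 2 is on top; that piece has area ∫[2,3] (-(3*t**3/2 - 15*t**2/2 + 9*t)) dt = 5/8.
Total enclosed area = 4 + 5/8 = 37/8.

37/8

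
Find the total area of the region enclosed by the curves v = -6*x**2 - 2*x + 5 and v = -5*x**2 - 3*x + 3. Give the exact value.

9/2

Set the curves equal: -6*x**2 - 2*x + 5 = -5*x**2 - 3*x + 3, so -x**2 + x + 2 = 0, which factors as -(x - 2)*(x + 1) = 0. The curves meet at x = -1, 2.
On [-1, 2], v = -6*x**2 - 2*x + 5 is on top; that piece has area ∫[-1,2] (-x**2 + x + 2) dx = 9/2.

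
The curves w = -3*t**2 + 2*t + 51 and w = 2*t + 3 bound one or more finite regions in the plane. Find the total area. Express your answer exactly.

256

Set the curves equal: -3*t**2 + 2*t + 51 = 2*t + 3, so -3*t**2 + 48 = 0, which factors as -3*(t - 4)*(t + 4) = 0. The curves meet at t = -4, 4.
On [-4, 4], w = -3*t**2 + 2*t + 51 is on top; that piece has area ∫[-4,4] (-3*t**2 + 48) dt = 256.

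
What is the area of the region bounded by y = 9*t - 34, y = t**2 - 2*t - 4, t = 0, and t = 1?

149/6

On [0, 1], (9*t - 34) - (t**2 - 2*t - 4) = -t**2 + 11*t - 30 is ≤ 0 throughout, so the area is a single integral of |-t**2 + 11*t - 30|.
∫[0,1] (-t**2 + 11*t - 30) dt = -149/6; the area of that piece is 149/6.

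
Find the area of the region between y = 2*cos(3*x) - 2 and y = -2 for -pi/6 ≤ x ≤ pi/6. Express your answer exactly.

On [-pi/6, pi/6], (2*cos(3*x) - 2) - (-2) = 2*cos(3*x) is ≥ 0 throughout, so the area is a single integral of |2*cos(3*x)|.
∫[-pi/6,pi/6] (2*cos(3*x)) dx = 4/3.

4/3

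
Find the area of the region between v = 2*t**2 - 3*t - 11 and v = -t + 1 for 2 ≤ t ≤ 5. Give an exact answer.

The difference (2*t**2 - 3*t - 11) - (-t + 1) = 2*t**2 - 2*t - 12 changes sign at t = 3 inside [2, 5], so split the integral there.
∫[2,3] (2*t**2 - 2*t - 12) dt = -13/3; the area of that piece is 13/3.
∫[3,5] (2*t**2 - 2*t - 12) dt = 76/3.
Total area = 13/3 + 76/3 = 89/3.

89/3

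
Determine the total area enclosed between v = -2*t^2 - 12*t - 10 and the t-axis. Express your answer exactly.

The curve meets the t-axis where -2*t^2 - 12*t - 10 = 0, i.e. -2*(t + 1)*(t + 5) = 0, at t = -5, -1.
On [-5, -1] the curve lies above the axis; ∫[-5,-1] (-2*t^2 - 12*t - 10) dt = 64/3, giving area 64/3.

64/3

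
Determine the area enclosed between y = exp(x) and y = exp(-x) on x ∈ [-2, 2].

The difference (exp(x)) - (exp(-x)) = exp(x) - exp(-x) changes sign at x = 0 inside [-2, 2], so split the integral there.
∫[-2,0] (exp(x) - exp(-x)) dx = -exp(2) - exp(-2) + 2; the area of that piece is -2 + exp(-2) + exp(2).
∫[0,2] (exp(x) - exp(-x)) dx = -2 + exp(-2) + exp(2).
Total area = (-2 + exp(-2) + exp(2)) + (-2 + exp(-2) + exp(2)) = -4 + 2*exp(-2) + 2*exp(2).

-4 + 2*exp(-2) + 2*exp(2)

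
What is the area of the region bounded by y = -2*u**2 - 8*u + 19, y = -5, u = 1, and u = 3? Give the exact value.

16

The difference (-2*u**2 - 8*u + 19) - (-5) = -2*u**2 - 8*u + 24 changes sign at u = 2 inside [1, 3], so split the integral there.
∫[1,2] (-2*u**2 - 8*u + 24) du = 22/3.
∫[2,3] (-2*u**2 - 8*u + 24) du = -26/3; the area of that piece is 26/3.
Total area = 22/3 + 26/3 = 16.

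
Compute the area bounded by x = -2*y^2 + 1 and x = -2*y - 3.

Both boundary curves give x as a function of y, so integrate with respect to y. Setting them equal: -2*y^2 + 2*y + 4 = 0, i.e. -2*(y - 2)*(y + 1) = 0, so they meet at y = -1, 2.
For y in [-1, 2], x = -2*y^2 + 1 is on the right; area = ∫[-1,2] (-2*y^2 + 2*y + 4) dy = 9.

9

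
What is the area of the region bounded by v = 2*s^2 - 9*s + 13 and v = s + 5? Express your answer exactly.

Set the curves equal: 2*s^2 - 9*s + 13 = s + 5, so 2*s^2 - 10*s + 8 = 0, which factors as 2*(s - 4)*(s - 1) = 0. The curves meet at s = 1, 4.
On [1, 4], v = s + 5 is on top; that piece has area ∫[1,4] (-(2*s^2 - 10*s + 8)) ds = 9.

9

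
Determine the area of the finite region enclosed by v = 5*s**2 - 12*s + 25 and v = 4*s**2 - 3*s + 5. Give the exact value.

Set the curves equal: 5*s**2 - 12*s + 25 = 4*s**2 - 3*s + 5, so s**2 - 9*s + 20 = 0, which factors as (s - 5)*(s - 4) = 0. The curves meet at s = 4, 5.
On [4, 5], v = 4*s**2 - 3*s + 5 is on top; that piece has area ∫[4,5] (-(s**2 - 9*s + 20)) ds = 1/6.

1/6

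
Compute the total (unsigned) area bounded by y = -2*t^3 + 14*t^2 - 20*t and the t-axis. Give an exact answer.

253/6

The curve meets the t-axis where -2*t^3 + 14*t^2 - 20*t = 0, i.e. -2*t*(t - 5)*(t - 2) = 0, at t = 0, 2, 5.
On [0, 2] the curve lies below the axis; ∫[0,2] (-2*t^3 + 14*t^2 - 20*t) dt = -32/3, giving area 32/3.
On [2, 5] the curve lies above the axis; ∫[2,5] (-2*t^3 + 14*t^2 - 20*t) dt = 63/2, giving area 63/2.
Total area = 32/3 + 63/2 = 253/6.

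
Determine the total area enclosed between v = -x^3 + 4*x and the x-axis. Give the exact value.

The curve meets the x-axis where -x^3 + 4*x = 0, i.e. -x*(x - 2)*(x + 2) = 0, at x = -2, 0, 2.
On [-2, 0] the curve lies below the axis; ∫[-2,0] (-x^3 + 4*x) dx = -4, giving area 4.
On [0, 2] the curve lies above the axis; ∫[0,2] (-x^3 + 4*x) dx = 4, giving area 4.
Total area = 4 + 4 = 8.

8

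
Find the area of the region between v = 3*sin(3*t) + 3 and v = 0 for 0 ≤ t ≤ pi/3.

2 + pi

On [0, pi/3], (3*sin(3*t) + 3) - (0) = 3*sin(3*t) + 3 is ≥ 0 throughout, so the area is a single integral of |3*sin(3*t) + 3|.
∫[0,pi/3] (3*sin(3*t) + 3) dt = 2 + pi.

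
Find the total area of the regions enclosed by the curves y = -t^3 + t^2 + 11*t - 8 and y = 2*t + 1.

Set the curves equal: -t^3 + t^2 + 11*t - 8 = 2*t + 1, so -t^3 + t^2 + 9*t - 9 = 0, which factors as -(t - 3)*(t - 1)*(t + 3) = 0. The curves meet at t = -3, 1, 3.
On [-3, 1], y = 2*t + 1 is on top; that piece has area ∫[-3,1] (-(-t^3 + t^2 + 9*t - 9)) dt = 128/3.
On [1, 3], y = -t^3 + t^2 + 11*t - 8 is on top; that piece has area ∫[1,3] (-t^3 + t^2 + 9*t - 9) dt = 20/3.
Total enclosed area = 128/3 + 20/3 = 148/3.

148/3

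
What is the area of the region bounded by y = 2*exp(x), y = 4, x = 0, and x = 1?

The difference (2*exp(x)) - (4) = 2*exp(x) - 4 changes sign at x = log(2) inside [0, 1], so split the integral there.
∫[0,log(2)] (2*exp(x) - 4) dx = 2 - log(16); the area of that piece is -2 + log(16).
∫[log(2),1] (2*exp(x) - 4) dx = -8 + 4*log(2) + 2*exp(1).
Total area = (-2 + log(16)) + (-8 + 4*log(2) + 2*exp(1)) = -10 + 2*exp(1) + 8*log(2).

-10 + 2*exp(1) + 8*log(2)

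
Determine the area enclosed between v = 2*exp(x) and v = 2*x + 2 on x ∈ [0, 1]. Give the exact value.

-5 + 2*exp(1)

On [0, 1], (2*exp(x)) - (2*x + 2) = -2*x + 2*exp(x) - 2 is ≥ 0 throughout, so the area is a single integral of |-2*x + 2*exp(x) - 2|.
∫[0,1] (-2*x + 2*exp(x) - 2) dx = -5 + 2*exp(1).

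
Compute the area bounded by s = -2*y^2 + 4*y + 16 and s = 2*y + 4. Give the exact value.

125/3

Both boundary curves give s as a function of y, so integrate with respect to y. Setting them equal: -2*y^2 + 2*y + 12 = 0, i.e. -2*(y - 3)*(y + 2) = 0, so they meet at y = -2, 3.
For y in [-2, 3], s = -2*y^2 + 4*y + 16 is on the right; area = ∫[-2,3] (-2*y^2 + 2*y + 12) dy = 125/3.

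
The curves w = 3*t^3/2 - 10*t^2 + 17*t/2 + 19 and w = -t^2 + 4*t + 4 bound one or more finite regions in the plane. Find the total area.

Set the curves equal: 3*t^3/2 - 10*t^2 + 17*t/2 + 19 = -t^2 + 4*t + 4, so 3*t^3/2 - 9*t^2 + 9*t/2 + 15 = 0, which factors as 3*(t - 5)*(t - 2)*(t + 1)/2 = 0. The curves meet at t = -1, 2, 5.
On [-1, 2], w = 3*t^3/2 - 10*t^2 + 17*t/2 + 19 is on top; that piece has area ∫[-1,2] (3*t^3/2 - 9*t^2 + 9*t/2 + 15) dt = 243/8.
On [2, 5], w = -t^2 + 4*t + 4 is on top; that piece has area ∫[2,5] (-(3*t^3/2 - 9*t^2 + 9*t/2 + 15)) dt = 243/8.
Total enclosed area = 243/8 + 243/8 = 243/4.

243/4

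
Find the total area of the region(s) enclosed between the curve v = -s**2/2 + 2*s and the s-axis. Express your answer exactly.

16/3

The curve meets the s-axis where -s**2/2 + 2*s = 0, i.e. -s*(s - 4)/2 = 0, at s = 0, 4.
On [0, 4] the curve lies above the axis; ∫[0,4] (-s**2/2 + 2*s) ds = 16/3, giving area 16/3.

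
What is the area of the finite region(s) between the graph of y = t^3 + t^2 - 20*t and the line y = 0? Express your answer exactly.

The curve meets the t-axis where t^3 + t^2 - 20*t = 0, i.e. t*(t - 4)*(t + 5) = 0, at t = -5, 0, 4.
On [-5, 0] the curve lies above the axis; ∫[-5,0] (t^3 + t^2 - 20*t) dt = 1625/12, giving area 1625/12.
On [0, 4] the curve lies below the axis; ∫[0,4] (t^3 + t^2 - 20*t) dt = -224/3, giving area 224/3.
Total area = 1625/12 + 224/3 = 2521/12.

2521/12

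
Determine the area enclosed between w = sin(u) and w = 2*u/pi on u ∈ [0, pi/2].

1 - pi/4

On [0, pi/2], (sin(u)) - (2*u/pi) = -2*u/pi + sin(u) is ≥ 0 throughout, so the area is a single integral of |-2*u/pi + sin(u)|.
∫[0,pi/2] (-2*u/pi + sin(u)) du = 1 - pi/4.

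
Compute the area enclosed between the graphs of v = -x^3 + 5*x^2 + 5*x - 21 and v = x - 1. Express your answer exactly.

937/12

Set the curves equal: -x^3 + 5*x^2 + 5*x - 21 = x - 1, so -x^3 + 5*x^2 + 4*x - 20 = 0, which factors as -(x - 5)*(x - 2)*(x + 2) = 0. The curves meet at x = -2, 2, 5.
On [-2, 2], v = x - 1 is on top; that piece has area ∫[-2,2] (-(-x^3 + 5*x^2 + 4*x - 20)) dx = 160/3.
On [2, 5], v = -x^3 + 5*x^2 + 5*x - 21 is on top; that piece has area ∫[2,5] (-x^3 + 5*x^2 + 4*x - 20) dx = 99/4.
Total enclosed area = 160/3 + 99/4 = 937/12.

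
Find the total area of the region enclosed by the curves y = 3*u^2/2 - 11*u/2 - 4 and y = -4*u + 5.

Set the curves equal: 3*u^2/2 - 11*u/2 - 4 = -4*u + 5, so 3*u^2/2 - 3*u/2 - 9 = 0, which factors as 3*(u - 3)*(u + 2)/2 = 0. The curves meet at u = -2, 3.
On [-2, 3], y = -4*u + 5 is on top; that piece has area ∫[-2,3] (-(3*u^2/2 - 3*u/2 - 9)) du = 125/4.

125/4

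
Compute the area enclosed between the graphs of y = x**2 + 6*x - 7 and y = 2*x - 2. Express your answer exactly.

Set the curves equal: x**2 + 6*x - 7 = 2*x - 2, so x**2 + 4*x - 5 = 0, which factors as (x - 1)*(x + 5) = 0. The curves meet at x = -5, 1.
On [-5, 1], y = 2*x - 2 is on top; that piece has area ∫[-5,1] (-(x**2 + 4*x - 5)) dx = 36.

36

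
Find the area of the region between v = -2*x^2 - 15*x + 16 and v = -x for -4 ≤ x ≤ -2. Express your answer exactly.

236/3

On [-4, -2], (-2*x^2 - 15*x + 16) - (-x) = -2*x^2 - 14*x + 16 is ≥ 0 throughout, so the area is a single integral of |-2*x^2 - 14*x + 16|.
∫[-4,-2] (-2*x^2 - 14*x + 16) dx = 236/3.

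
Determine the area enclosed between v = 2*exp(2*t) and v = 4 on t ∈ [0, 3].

The difference (2*exp(2*t)) - (4) = 2*exp(2*t) - 4 changes sign at t = log(2)/2 inside [0, 3], so split the integral there.
∫[0,log(2)/2] (2*exp(2*t) - 4) dt = 1 - log(4); the area of that piece is -1 + log(4).
∫[log(2)/2,3] (2*exp(2*t) - 4) dt = -14 + 2*log(2) + exp(6).
Total area = (-1 + log(4)) + (-14 + 2*log(2) + exp(6)) = -15 + 4*log(2) + exp(6).

-15 + 4*log(2) + exp(6)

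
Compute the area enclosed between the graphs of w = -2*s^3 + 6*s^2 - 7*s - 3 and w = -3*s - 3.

Set the curves equal: -2*s^3 + 6*s^2 - 7*s - 3 = -3*s - 3, so -2*s^3 + 6*s^2 - 4*s = 0, which factors as -2*s*(s - 2)*(s - 1) = 0. The curves meet at s = 0, 1, 2.
On [0, 1], w = -3*s - 3 is on top; that piece has area ∫[0,1] (-(-2*s^3 + 6*s^2 - 4*s)) ds = 1/2.
On [1, 2], w = -2*s^3 + 6*s^2 - 7*s - 3 is on top; that piece has area ∫[1,2] (-2*s^3 + 6*s^2 - 4*s) ds = 1/2.
Total enclosed area = 1/2 + 1/2 = 1.

1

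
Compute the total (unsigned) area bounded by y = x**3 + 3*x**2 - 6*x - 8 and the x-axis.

The curve meets the x-axis where x**3 + 3*x**2 - 6*x - 8 = 0, i.e. (x - 2)*(x + 1)*(x + 4) = 0, at x = -4, -1, 2.
On [-4, -1] the curve lies above the axis; ∫[-4,-1] (x**3 + 3*x**2 - 6*x - 8) dx = 81/4, giving area 81/4.
On [-1, 2] the curve lies below the axis; ∫[-1,2] (x**3 + 3*x**2 - 6*x - 8) dx = -81/4, giving area 81/4.
Total area = 81/4 + 81/4 = 81/2.

81/2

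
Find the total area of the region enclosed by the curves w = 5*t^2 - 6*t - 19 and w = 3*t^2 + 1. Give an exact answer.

Set the curves equal: 5*t^2 - 6*t - 19 = 3*t^2 + 1, so 2*t^2 - 6*t - 20 = 0, which factors as 2*(t - 5)*(t + 2) = 0. The curves meet at t = -2, 5.
On [-2, 5], w = 3*t^2 + 1 is on top; that piece has area ∫[-2,5] (-(2*t^2 - 6*t - 20)) dt = 343/3.

343/3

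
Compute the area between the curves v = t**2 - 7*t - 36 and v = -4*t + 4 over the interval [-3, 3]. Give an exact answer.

222

On [-3, 3], (t**2 - 7*t - 36) - (-4*t + 4) = t**2 - 3*t - 40 is ≤ 0 throughout, so the area is a single integral of |t**2 - 3*t - 40|.
∫[-3,3] (t**2 - 3*t - 40) dt = -222; the area of that piece is 222.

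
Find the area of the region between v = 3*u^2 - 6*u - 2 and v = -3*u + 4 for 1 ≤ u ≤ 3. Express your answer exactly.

The difference (3*u^2 - 6*u - 2) - (-3*u + 4) = 3*u^2 - 3*u - 6 changes sign at u = 2 inside [1, 3], so split the integral there.
∫[1,2] (3*u^2 - 3*u - 6) du = -7/2; the area of that piece is 7/2.
∫[2,3] (3*u^2 - 3*u - 6) du = 11/2.
Total area = 7/2 + 11/2 = 9.

9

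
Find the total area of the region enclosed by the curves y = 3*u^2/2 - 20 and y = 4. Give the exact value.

128

Set the curves equal: 3*u^2/2 - 20 = 4, so 3*u^2/2 - 24 = 0, which factors as 3*(u - 4)*(u + 4)/2 = 0. The curves meet at u = -4, 4.
On [-4, 4], y = 4 is on top; that piece has area ∫[-4,4] (-(3*u^2/2 - 24)) du = 128.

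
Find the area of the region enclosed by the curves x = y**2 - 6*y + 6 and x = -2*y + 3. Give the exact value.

4/3

Both boundary curves give x as a function of y, so integrate with respect to y. Setting them equal: y**2 - 4*y + 3 = 0, i.e. (y - 3)*(y - 1) = 0, so they meet at y = 1, 3.
For y in [1, 3], x = y**2 - 6*y + 6 is on the left; area = ∫[1,3] (-(y**2 - 4*y + 3)) dy = 4/3.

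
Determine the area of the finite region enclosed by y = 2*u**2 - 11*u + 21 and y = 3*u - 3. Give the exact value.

1/3

Set the curves equal: 2*u**2 - 11*u + 21 = 3*u - 3, so 2*u**2 - 14*u + 24 = 0, which factors as 2*(u - 4)*(u - 3) = 0. The curves meet at u = 3, 4.
On [3, 4], y = 3*u - 3 is on top; that piece has area ∫[3,4] (-(2*u**2 - 14*u + 24)) du = 1/3.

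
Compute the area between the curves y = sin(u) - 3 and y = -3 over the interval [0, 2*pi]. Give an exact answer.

The difference (sin(u) - 3) - (-3) = sin(u) changes sign at u = pi inside [0, 2*pi], so split the integral there.
∫[0,pi] (sin(u)) du = 2.
∫[pi,2*pi] (sin(u)) du = -2; the area of that piece is 2.
Total area = 2 + 2 = 4.

4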